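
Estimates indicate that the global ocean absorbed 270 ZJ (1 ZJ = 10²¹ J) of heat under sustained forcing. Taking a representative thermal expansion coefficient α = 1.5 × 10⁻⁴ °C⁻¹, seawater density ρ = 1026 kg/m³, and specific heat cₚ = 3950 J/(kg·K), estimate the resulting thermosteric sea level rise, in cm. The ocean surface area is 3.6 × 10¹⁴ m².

Per unit area: Q = 270×10²¹ / (3.6×10¹⁴) = 7.5×10⁸ J/m²
Δh = αQ/(ρcₚ) = 1.5×10⁻⁴ × 7.5×10⁸ / (1026 × 3950) ≈ 0.027759 m

2.78 cm of thermosteric rise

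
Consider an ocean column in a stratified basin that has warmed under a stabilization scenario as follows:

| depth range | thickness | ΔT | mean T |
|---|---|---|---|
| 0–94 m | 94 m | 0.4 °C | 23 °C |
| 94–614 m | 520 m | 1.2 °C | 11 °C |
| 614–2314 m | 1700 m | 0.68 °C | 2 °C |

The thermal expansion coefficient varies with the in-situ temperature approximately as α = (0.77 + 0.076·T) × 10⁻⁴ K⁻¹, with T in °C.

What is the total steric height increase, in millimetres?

about 216 mm

Layer 1: α = (0.77 + 0.076×23)×10⁻⁴ = 2.518×10⁻⁴ K⁻¹
Layer 2: α = (0.77 + 0.076×11)×10⁻⁴ = 1.606×10⁻⁴ K⁻¹
Layer 3: α = (0.77 + 0.076×2)×10⁻⁴ = 0.922×10⁻⁴ K⁻¹
0–94 m: 94 × 0.4 × 2.518×10⁻⁴ = 0.00946768 m
94–614 m: 520 × 1.2 × 1.606×10⁻⁴ = 0.1002144 m
Layer 3: 0.922×10⁻⁴ × 1700 × 0.68 = 0.1065832 m
Δh = 0.00946768 + 0.1002144 + 0.1065832 = 0.21626528 m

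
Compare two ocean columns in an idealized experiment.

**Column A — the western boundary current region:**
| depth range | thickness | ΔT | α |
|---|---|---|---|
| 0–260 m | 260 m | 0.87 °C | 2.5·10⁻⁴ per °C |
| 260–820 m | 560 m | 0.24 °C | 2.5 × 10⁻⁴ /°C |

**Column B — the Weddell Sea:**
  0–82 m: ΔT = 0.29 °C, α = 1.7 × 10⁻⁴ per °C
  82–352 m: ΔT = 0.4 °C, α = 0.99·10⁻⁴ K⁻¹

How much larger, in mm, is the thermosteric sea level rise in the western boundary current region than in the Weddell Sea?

75 mm larger

A 0–260 m: 0.87 × 2.5×10⁻⁴ × 260 = 0.05655 m
A 2.5×10⁻⁴ × 0.24 × 560 = 0.03360 m
A total: 0.09015 m
B Layer 1: 0.29 × 1.7×10⁻⁴ × 82 = 0.0040426 m
B 270 × 0.99×10⁻⁴ × 0.4 = 0.010692 m
B total: 0.0147346 m
Difference: 0.09015 − 0.0147346 = 0.0754154 m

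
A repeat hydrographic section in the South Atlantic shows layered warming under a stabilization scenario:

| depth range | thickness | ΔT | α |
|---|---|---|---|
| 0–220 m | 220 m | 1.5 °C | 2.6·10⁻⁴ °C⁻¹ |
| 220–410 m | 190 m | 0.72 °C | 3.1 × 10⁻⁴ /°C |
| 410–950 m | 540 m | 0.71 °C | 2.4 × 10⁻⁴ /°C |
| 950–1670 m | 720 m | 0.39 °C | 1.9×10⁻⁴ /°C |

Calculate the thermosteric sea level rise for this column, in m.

1.5 × 220 × 2.6×10⁻⁴ = 0.08580 m
220–410 m: 3.1×10⁻⁴ × 190 × 0.72 = 0.042408 m
2.4×10⁻⁴ × 540 × 0.71 = 0.092016 m
1.9×10⁻⁴ × 0.39 × 720 = 0.053352 m
Δh = 0.08580 + 0.042408 + 0.092016 + 0.053352 = 0.273576 m

0.274 m of thermosteric rise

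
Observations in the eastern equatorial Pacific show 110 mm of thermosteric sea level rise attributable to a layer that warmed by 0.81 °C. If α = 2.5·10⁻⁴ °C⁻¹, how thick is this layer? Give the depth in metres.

H = Δh/(αΔT) = 0.11 / (2.5×10⁻⁴ × 0.81) ≈ 543.2 m

543 m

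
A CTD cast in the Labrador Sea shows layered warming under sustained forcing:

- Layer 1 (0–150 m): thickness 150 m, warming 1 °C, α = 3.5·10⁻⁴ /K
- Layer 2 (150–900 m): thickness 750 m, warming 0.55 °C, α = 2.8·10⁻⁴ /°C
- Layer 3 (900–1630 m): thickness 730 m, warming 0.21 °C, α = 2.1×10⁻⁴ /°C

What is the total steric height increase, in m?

0.20 m

0–150 m: 1 × 150 × 3.5×10⁻⁴ = 0.05250 m
2.8×10⁻⁴ × 0.55 × 750 = 0.11550 m
0.21 × 2.1×10⁻⁴ × 730 = 0.032193 m
Δh = 0.05250 + 0.11550 + 0.032193 = 0.200193 m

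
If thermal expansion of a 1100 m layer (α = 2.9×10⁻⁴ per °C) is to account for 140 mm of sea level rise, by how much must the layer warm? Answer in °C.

ΔT = Δh/(αH) = 0.14 / (2.9×10⁻⁴ × 1100) ≈ 0.4389 °C

ΔT ≈ 0.44 °C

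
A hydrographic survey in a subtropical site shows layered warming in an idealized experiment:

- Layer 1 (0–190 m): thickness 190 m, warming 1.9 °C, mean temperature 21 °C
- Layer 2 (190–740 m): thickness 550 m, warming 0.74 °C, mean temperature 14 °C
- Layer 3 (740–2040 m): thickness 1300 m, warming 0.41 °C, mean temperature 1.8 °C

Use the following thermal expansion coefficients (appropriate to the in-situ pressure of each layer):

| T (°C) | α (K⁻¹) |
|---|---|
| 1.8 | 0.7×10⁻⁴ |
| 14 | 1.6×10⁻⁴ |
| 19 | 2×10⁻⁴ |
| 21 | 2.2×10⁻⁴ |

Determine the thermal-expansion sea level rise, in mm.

Layer 1 at 21 °C → α = 2.2×10⁻⁴ K⁻¹
Layer 2 at 14 °C → α = 1.6×10⁻⁴ K⁻¹
Layer 3 at 1.8 °C → α = 0.7×10⁻⁴ K⁻¹
1.9 × 190 × 2.2×10⁻⁴ = 0.07942 m
1.6×10⁻⁴ × 0.74 × 550 = 0.06512 m
Layer 3: 0.7×10⁻⁴ × 1300 × 0.41 = 0.03731 m
Δh = 0.07942 + 0.06512 + 0.03731 = 0.18185 m

Δh ≈ 180 mm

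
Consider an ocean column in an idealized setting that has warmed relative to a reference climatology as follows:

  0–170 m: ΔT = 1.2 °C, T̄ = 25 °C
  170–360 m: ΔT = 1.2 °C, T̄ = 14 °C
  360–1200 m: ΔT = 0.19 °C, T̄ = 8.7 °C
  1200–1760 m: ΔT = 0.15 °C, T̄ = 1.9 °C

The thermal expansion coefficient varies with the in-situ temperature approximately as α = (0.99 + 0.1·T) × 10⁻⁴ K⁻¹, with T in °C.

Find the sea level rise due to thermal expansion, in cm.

Layer 1: α = (0.99 + 0.1×25)×10⁻⁴ = 3.49×10⁻⁴ K⁻¹
Layer 2: α = (0.99 + 0.1×14)×10⁻⁴ = 2.39×10⁻⁴ K⁻¹
Layer 3: α = (0.99 + 0.1×8.7)×10⁻⁴ = 1.86×10⁻⁴ K⁻¹
Layer 4: α = (0.99 + 0.1×1.9)×10⁻⁴ = 1.18×10⁻⁴ K⁻¹
1.2 × 3.49×10⁻⁴ × 170 = 0.071196 m
Layer 2: 2.39×10⁻⁴ × 1.2 × 190 = 0.054492 m
360–1200 m: 1.86×10⁻⁴ × 840 × 0.19 = 0.0296856 m
Layer 4: 1.18×10⁻⁴ × 0.15 × 560 = 0.009912 m
Δh = 0.071196 + 0.054492 + 0.0296856 + 0.009912 = 0.1652856 m

Δh = 17 cm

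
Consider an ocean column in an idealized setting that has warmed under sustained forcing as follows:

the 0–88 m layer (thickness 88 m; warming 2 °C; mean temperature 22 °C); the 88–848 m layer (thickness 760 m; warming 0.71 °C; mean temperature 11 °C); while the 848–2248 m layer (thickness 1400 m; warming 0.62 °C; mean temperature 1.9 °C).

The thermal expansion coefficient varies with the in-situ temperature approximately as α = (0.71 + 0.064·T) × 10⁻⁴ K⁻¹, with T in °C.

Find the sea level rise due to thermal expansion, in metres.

Layer 1: α = (0.71 + 0.064×22)×10⁻⁴ = 2.118×10⁻⁴ K⁻¹
Layer 2: α = (0.71 + 0.064×11)×10⁻⁴ = 1.414×10⁻⁴ K⁻¹
Layer 3: α = (0.71 + 0.064×1.9)×10⁻⁴ = 0.8316×10⁻⁴ K⁻¹
0–88 m: 2.118×10⁻⁴ × 2 × 88 = 0.0372768 m
Layer 2: 0.71 × 760 × 1.414×10⁻⁴ = 0.07629944 m
0.8316×10⁻⁴ × 1400 × 0.62 = 0.07218288 m
Δh = 0.0372768 + 0.07629944 + 0.07218288 = 0.18575912 m

about 0.186 m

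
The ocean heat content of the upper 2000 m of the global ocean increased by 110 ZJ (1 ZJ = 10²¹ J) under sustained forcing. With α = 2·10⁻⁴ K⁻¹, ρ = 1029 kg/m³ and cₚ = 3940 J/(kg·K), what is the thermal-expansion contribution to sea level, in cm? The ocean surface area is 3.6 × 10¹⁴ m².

Per unit area: Q = 110×10²¹ / (3.6×10¹⁴) ≈ 3.056×10⁸ J/m²
Δh = αQ/(ρcₚ) = 2×10⁻⁴ × 3.056×10⁸ / (1029 × 3940) ≈ 0.015076 m

1.51 cm of thermosteric rise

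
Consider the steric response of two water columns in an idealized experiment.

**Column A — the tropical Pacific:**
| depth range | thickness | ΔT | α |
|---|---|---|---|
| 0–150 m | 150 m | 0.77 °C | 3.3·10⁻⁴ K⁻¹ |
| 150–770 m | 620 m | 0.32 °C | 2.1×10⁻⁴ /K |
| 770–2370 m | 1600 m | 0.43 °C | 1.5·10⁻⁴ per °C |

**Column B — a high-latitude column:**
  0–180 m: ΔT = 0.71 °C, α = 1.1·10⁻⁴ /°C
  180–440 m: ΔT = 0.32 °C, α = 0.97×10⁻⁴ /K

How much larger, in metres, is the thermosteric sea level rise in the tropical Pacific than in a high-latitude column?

Δh_A − Δh_B ≈ 0.16 m

A 0–150 m: 0.77 × 3.3×10⁻⁴ × 150 = 0.038115 m
A 620 × 2.1×10⁻⁴ × 0.32 = 0.041664 m
A Layer 3: 0.43 × 1600 × 1.5×10⁻⁴ = 0.10320 m
A total: 0.182979 m
B 0.71 × 180 × 1.1×10⁻⁴ = 0.014058 m
B 260 × 0.32 × 0.97×10⁻⁴ = 0.0080704 m
B total: 0.0221284 m
Difference: 0.182979 − 0.0221284 = 0.1608506 m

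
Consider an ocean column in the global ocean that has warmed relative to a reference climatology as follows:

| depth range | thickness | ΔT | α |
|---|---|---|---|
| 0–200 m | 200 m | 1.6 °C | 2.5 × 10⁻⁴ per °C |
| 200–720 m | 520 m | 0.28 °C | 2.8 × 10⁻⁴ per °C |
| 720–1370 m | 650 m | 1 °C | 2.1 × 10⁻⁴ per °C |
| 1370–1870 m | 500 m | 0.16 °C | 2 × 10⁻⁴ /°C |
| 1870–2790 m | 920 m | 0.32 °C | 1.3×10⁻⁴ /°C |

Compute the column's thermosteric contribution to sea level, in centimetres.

1.6 × 200 × 2.5×10⁻⁴ = 0.08000 m
200–720 m: 520 × 2.8×10⁻⁴ × 0.28 = 0.040768 m
Layer 3: 1 × 650 × 2.1×10⁻⁴ = 0.13650 m
Layer 4: 0.16 × 2×10⁻⁴ × 500 = 0.01600 m
Layer 5: 920 × 0.32 × 1.3×10⁻⁴ = 0.038272 m
Δh = 0.08000 + 0.040768 + 0.13650 + 0.01600 + 0.038272 = 0.31154 m

about 31.2 cm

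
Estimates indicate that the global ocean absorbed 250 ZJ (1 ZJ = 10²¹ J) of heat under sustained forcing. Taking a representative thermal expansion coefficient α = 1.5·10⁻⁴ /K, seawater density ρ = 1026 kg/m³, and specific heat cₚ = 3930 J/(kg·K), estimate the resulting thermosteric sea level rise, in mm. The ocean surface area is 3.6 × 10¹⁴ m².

26 mm

Per unit area: Q = 250×10²¹ / (3.6×10¹⁴) ≈ 6.944×10⁸ J/m²
Δh = αQ/(ρcₚ) = 1.5×10⁻⁴ × 6.944×10⁸ / (1026 × 3930) ≈ 0.025832 m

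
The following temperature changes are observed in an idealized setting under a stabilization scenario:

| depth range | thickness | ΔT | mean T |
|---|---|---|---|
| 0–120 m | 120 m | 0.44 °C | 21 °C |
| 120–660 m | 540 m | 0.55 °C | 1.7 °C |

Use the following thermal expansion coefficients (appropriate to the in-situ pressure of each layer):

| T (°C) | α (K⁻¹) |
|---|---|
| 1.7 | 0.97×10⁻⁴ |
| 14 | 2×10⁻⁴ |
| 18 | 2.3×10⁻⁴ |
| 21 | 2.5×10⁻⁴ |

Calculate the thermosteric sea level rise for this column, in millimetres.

about 42 mm

Layer 1 at 21 °C → α = 2.5×10⁻⁴ K⁻¹
Layer 2 at 1.7 °C → α = 0.97×10⁻⁴ K⁻¹
0–120 m: 120 × 0.44 × 2.5×10⁻⁴ = 0.01320 m
540 × 0.97×10⁻⁴ × 0.55 = 0.028809 m
Δh = 0.01320 + 0.028809 = 0.042009 m ≈ 42 mm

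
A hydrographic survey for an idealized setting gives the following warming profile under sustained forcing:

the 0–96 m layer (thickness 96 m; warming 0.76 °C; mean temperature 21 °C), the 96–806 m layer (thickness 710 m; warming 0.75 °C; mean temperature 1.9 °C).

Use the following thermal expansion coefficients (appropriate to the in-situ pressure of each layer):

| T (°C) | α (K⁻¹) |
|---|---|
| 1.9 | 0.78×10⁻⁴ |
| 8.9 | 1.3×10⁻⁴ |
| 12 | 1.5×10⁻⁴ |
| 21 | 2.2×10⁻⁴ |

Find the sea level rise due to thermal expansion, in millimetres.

about 57.6 mm

Layer 1 at 21 °C → α = 2.2×10⁻⁴ K⁻¹
Layer 2 at 1.9 °C → α = 0.78×10⁻⁴ K⁻¹
0–96 m: 96 × 0.76 × 2.2×10⁻⁴ = 0.0160512 m
Layer 2: 710 × 0.78×10⁻⁴ × 0.75 = 0.041535 m
Δh = 0.0160512 + 0.041535 = 0.0575862 m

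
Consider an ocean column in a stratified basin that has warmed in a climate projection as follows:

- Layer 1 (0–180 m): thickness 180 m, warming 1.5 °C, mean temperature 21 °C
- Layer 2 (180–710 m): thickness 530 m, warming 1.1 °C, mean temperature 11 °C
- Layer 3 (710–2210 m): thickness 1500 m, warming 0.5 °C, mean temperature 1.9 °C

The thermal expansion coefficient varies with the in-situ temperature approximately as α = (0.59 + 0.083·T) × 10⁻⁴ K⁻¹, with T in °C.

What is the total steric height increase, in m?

0.21 m

Layer 1: α = (0.59 + 0.083×21)×10⁻⁴ = 2.333×10⁻⁴ K⁻¹
Layer 2: α = (0.59 + 0.083×11)×10⁻⁴ = 1.503×10⁻⁴ K⁻¹
Layer 3: α = (0.59 + 0.083×1.9)×10⁻⁴ = 0.7477×10⁻⁴ K⁻¹
0–180 m: 2.333×10⁻⁴ × 1.5 × 180 = 0.062991 m
Layer 2: 1.1 × 530 × 1.503×10⁻⁴ = 0.0876249 m
Layer 3: 0.5 × 1500 × 0.7477×10⁻⁴ = 0.0560775 m
Δh = 0.062991 + 0.0876249 + 0.0560775 = 0.2066934 m ≈ 0.21 m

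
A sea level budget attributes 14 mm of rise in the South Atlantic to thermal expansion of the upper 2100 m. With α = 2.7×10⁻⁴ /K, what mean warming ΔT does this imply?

about 0.025 K

ΔT = Δh/(αH) = 0.014 / (2.7×10⁻⁴ × 2100) ≈ 0.02469 K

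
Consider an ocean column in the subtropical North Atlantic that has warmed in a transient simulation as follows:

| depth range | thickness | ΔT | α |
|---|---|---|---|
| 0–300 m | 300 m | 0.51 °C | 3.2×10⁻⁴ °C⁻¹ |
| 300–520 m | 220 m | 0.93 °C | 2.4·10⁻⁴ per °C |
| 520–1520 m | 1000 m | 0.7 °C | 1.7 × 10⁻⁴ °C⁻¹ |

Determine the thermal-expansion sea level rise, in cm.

Δh ≈ 22 cm

0–300 m: 3.2×10⁻⁴ × 0.51 × 300 = 0.04896 m
220 × 2.4×10⁻⁴ × 0.93 = 0.049104 m
Layer 3: 1000 × 1.7×10⁻⁴ × 0.7 = 0.11900 m
Δh = 0.04896 + 0.049104 + 0.11900 = 0.217064 m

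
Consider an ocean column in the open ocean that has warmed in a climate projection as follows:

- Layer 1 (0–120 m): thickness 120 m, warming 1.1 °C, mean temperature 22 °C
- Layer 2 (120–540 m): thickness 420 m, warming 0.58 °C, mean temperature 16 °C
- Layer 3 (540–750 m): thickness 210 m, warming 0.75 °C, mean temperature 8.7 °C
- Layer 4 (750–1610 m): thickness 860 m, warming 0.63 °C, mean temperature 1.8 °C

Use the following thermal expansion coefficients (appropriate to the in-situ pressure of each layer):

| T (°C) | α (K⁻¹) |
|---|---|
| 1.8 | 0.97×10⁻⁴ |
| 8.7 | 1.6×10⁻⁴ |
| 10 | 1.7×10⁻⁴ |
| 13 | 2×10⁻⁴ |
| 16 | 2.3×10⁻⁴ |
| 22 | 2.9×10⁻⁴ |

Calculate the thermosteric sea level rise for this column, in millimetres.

Layer 1 at 22 °C → α = 2.9×10⁻⁴ K⁻¹
Layer 2 at 16 °C → α = 2.3×10⁻⁴ K⁻¹
Layer 3 at 8.7 °C → α = 1.6×10⁻⁴ K⁻¹
Layer 4 at 1.8 °C → α = 0.97×10⁻⁴ K⁻¹
Layer 1: 2.9×10⁻⁴ × 1.1 × 120 = 0.03828 m
Layer 2: 2.3×10⁻⁴ × 420 × 0.58 = 0.056028 m
Layer 3: 1.6×10⁻⁴ × 210 × 0.75 = 0.02520 m
0.63 × 860 × 0.97×10⁻⁴ = 0.0525546 m
Δh = 0.03828 + 0.056028 + 0.02520 + 0.0525546 = 0.1720626 m

170 mm of thermosteric rise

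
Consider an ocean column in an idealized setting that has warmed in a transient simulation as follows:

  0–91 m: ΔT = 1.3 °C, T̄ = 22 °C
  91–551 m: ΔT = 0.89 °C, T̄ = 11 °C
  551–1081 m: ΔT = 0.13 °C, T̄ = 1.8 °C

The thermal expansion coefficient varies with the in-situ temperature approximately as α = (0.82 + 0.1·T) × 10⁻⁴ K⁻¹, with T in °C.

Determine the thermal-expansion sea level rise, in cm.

12.1 cm of thermosteric rise

Layer 1: α = (0.82 + 0.1×22)×10⁻⁴ = 3.02×10⁻⁴ K⁻¹
Layer 2: α = (0.82 + 0.1×11)×10⁻⁴ = 1.92×10⁻⁴ K⁻¹
Layer 3: α = (0.82 + 0.1×1.8)×10⁻⁴ = 1×10⁻⁴ K⁻¹
3.02×10⁻⁴ × 1.3 × 91 = 0.0357266 m
91–551 m: 0.89 × 1.92×10⁻⁴ × 460 = 0.0786048 m
Layer 3: 1×10⁻⁴ × 0.13 × 530 = 0.00689 m
Δh = 0.0357266 + 0.0786048 + 0.00689 = 0.1212214 m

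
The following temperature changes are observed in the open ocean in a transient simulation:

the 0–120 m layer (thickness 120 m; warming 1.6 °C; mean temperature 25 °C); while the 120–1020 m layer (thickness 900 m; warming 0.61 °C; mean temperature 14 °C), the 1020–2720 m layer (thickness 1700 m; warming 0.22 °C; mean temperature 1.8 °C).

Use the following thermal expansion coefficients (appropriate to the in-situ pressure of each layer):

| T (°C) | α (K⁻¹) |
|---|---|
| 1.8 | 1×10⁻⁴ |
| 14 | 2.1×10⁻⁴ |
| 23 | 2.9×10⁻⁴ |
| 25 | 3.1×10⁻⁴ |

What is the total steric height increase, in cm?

Δh = 21.2 cm

Layer 1 at 25 °C → α = 3.1×10⁻⁴ K⁻¹
Layer 2 at 14 °C → α = 2.1×10⁻⁴ K⁻¹
Layer 3 at 1.8 °C → α = 1×10⁻⁴ K⁻¹
1.6 × 120 × 3.1×10⁻⁴ = 0.05952 m
120–1020 m: 0.61 × 2.1×10⁻⁴ × 900 = 0.11529 m
Layer 3: 1×10⁻⁴ × 1700 × 0.22 = 0.03740 m
Δh = 0.05952 + 0.11529 + 0.03740 = 0.21221 m ≈ 21.2 cm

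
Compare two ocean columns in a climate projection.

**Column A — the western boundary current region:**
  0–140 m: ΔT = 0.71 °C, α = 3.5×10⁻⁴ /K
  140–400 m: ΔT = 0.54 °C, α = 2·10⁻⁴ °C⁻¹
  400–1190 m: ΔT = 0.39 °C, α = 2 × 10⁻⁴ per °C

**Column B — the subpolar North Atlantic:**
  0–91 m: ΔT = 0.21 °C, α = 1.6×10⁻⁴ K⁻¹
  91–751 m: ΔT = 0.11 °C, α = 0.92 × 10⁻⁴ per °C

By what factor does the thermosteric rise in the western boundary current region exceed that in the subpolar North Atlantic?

a factor of 12.8

A Layer 1: 140 × 3.5×10⁻⁴ × 0.71 = 0.03479 m
A 140–400 m: 0.54 × 2×10⁻⁴ × 260 = 0.02808 m
A 790 × 0.39 × 2×10⁻⁴ = 0.06162 m
A total: 0.12449 m
B Layer 1: 0.21 × 1.6×10⁻⁴ × 91 = 0.0030576 m
B 0.92×10⁻⁴ × 0.11 × 660 = 0.0066792 m
B total: 0.0097368 m
Ratio: 0.12449 / 0.0097368 ≈ 12.79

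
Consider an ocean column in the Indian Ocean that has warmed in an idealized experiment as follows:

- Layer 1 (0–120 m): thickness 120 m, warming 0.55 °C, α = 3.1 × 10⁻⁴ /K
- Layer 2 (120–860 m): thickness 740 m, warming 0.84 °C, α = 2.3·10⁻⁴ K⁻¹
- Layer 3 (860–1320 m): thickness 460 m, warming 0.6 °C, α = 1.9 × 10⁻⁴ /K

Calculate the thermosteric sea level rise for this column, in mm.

Layer 1: 0.55 × 120 × 3.1×10⁻⁴ = 0.02046 m
120–860 m: 2.3×10⁻⁴ × 740 × 0.84 = 0.142968 m
860–1320 m: 0.6 × 1.9×10⁻⁴ × 460 = 0.05244 m
Δh = 0.02046 + 0.142968 + 0.05244 = 0.215868 m ≈ 216 mm

about 216 mm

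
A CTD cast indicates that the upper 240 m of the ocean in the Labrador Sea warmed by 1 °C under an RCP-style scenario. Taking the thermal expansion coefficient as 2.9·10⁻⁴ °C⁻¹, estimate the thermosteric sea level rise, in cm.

Δh = 6.96 cm

Δh = αΔT·H = 2.9×10⁻⁴ × 1 × 240 = 0.06960 m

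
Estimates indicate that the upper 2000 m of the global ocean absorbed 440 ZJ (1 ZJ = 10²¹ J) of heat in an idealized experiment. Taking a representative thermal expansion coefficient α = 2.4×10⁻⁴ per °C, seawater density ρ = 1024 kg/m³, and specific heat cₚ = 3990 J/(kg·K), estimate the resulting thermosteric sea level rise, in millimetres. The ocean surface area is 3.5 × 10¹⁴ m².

Per unit area: Q = 440×10²¹ / (3.5×10¹⁴) ≈ 1.257×10⁹ J/m²
Δh = αQ/(ρcₚ) = 2.4×10⁻⁴ × 1.257×10⁹ / (1024 × 3990) ≈ 0.073837 m

Δh ≈ 73.8 mm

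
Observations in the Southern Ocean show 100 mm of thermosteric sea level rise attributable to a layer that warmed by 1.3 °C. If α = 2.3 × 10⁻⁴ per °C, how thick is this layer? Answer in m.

H ≈ 330 m

H = Δh/(αΔT) = 0.1 / (2.3×10⁻⁴ × 1.3) ≈ 334.4 m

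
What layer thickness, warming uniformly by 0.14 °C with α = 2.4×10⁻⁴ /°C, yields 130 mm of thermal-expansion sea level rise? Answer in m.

H ≈ 3900 m

H = Δh/(αΔT) = 0.13 / (2.4×10⁻⁴ × 0.14) ≈ 3869 m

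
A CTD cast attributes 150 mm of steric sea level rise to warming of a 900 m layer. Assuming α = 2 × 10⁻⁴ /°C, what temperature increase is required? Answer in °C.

ΔT = Δh/(αH) = 0.15 / (2×10⁻⁴ × 900) ≈ 0.8333 °C

ΔT ≈ 0.833 °C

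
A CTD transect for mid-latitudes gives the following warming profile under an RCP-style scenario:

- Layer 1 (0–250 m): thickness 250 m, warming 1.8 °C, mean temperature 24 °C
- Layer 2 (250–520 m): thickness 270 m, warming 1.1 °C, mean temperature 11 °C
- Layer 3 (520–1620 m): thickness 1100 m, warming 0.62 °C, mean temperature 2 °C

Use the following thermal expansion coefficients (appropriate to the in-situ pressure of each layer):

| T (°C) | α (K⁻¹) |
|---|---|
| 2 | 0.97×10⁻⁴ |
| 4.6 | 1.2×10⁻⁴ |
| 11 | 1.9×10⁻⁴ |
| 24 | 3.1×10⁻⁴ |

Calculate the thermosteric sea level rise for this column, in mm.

Δh ≈ 260 mm

Layer 1 at 24 °C → α = 3.1×10⁻⁴ K⁻¹
Layer 2 at 11 °C → α = 1.9×10⁻⁴ K⁻¹
Layer 3 at 2 °C → α = 0.97×10⁻⁴ K⁻¹
0–250 m: 1.8 × 250 × 3.1×10⁻⁴ = 0.13950 m
Layer 2: 270 × 1.1 × 1.9×10⁻⁴ = 0.05643 m
0.97×10⁻⁴ × 1100 × 0.62 = 0.066154 m
Δh = 0.13950 + 0.05643 + 0.066154 = 0.262084 m ≈ 260 mm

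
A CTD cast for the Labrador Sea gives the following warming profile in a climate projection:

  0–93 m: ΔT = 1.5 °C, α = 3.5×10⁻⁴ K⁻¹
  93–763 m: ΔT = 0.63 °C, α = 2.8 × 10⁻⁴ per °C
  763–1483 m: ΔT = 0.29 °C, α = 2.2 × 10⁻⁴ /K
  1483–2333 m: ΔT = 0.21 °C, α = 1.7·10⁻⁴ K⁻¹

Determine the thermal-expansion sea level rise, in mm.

Δh ≈ 243 mm

1.5 × 3.5×10⁻⁴ × 93 = 0.048825 m
93–763 m: 0.63 × 2.8×10⁻⁴ × 670 = 0.118188 m
2.2×10⁻⁴ × 720 × 0.29 = 0.045936 m
Layer 4: 0.21 × 850 × 1.7×10⁻⁴ = 0.030345 m
Δh = 0.048825 + 0.118188 + 0.045936 + 0.030345 = 0.243294 m ≈ 243 mm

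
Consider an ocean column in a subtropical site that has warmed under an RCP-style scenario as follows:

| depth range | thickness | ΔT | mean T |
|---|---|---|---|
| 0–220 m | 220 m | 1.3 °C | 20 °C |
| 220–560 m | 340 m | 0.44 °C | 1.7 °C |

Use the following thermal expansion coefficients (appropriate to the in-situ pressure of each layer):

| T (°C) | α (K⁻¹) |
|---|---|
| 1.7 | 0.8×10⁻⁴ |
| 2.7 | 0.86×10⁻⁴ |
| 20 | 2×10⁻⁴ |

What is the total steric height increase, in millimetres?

Δh = 69.2 mm

Layer 1 at 20 °C → α = 2×10⁻⁴ K⁻¹
Layer 2 at 1.7 °C → α = 0.8×10⁻⁴ K⁻¹
0–220 m: 2×10⁻⁴ × 220 × 1.3 = 0.05720 m
220–560 m: 340 × 0.8×10⁻⁴ × 0.44 = 0.011968 m
Δh = 0.05720 + 0.011968 = 0.069168 m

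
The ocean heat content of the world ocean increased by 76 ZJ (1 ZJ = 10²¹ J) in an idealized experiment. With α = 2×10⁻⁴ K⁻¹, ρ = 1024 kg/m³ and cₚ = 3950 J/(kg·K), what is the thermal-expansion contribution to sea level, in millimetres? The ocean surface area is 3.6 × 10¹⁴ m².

10.4 mm of thermosteric rise

Per unit area: Q = 76×10²¹ / (3.6×10¹⁴) ≈ 2.111×10⁸ J/m²
Δh = αQ/(ρcₚ) = 2×10⁻⁴ × 2.111×10⁸ / (1024 × 3950) ≈ 0.010438 m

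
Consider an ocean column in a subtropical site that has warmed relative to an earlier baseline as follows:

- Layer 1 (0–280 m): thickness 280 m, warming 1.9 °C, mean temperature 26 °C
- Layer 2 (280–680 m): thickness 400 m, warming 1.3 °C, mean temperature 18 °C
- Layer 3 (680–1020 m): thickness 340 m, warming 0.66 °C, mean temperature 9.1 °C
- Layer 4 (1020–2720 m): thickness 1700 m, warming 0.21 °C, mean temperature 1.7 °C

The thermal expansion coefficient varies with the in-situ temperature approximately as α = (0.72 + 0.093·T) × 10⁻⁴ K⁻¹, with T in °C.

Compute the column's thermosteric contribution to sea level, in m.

about 0.358 m

Layer 1: α = (0.72 + 0.093×26)×10⁻⁴ = 3.138×10⁻⁴ K⁻¹
Layer 2: α = (0.72 + 0.093×18)×10⁻⁴ = 2.394×10⁻⁴ K⁻¹
Layer 3: α = (0.72 + 0.093×9.1)×10⁻⁴ = 1.5663×10⁻⁴ K⁻¹
Layer 4: α = (0.72 + 0.093×1.7)×10⁻⁴ = 0.8781×10⁻⁴ K⁻¹
Layer 1: 1.9 × 3.138×10⁻⁴ × 280 = 0.1669416 m
400 × 2.394×10⁻⁴ × 1.3 = 0.124488 m
680–1020 m: 340 × 1.5663×10⁻⁴ × 0.66 = 0.035147772 m
1020–2720 m: 0.21 × 1700 × 0.8781×10⁻⁴ = 0.03134817 m
Δh = 0.1669416 + 0.124488 + 0.035147772 + 0.03134817 = 0.357925542 m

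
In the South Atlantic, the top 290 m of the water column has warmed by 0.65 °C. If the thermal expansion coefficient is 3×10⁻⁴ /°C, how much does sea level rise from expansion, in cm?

5.7 cm

Δh = αΔT·H = 3×10⁻⁴ × 0.65 × 290 = 0.05655 m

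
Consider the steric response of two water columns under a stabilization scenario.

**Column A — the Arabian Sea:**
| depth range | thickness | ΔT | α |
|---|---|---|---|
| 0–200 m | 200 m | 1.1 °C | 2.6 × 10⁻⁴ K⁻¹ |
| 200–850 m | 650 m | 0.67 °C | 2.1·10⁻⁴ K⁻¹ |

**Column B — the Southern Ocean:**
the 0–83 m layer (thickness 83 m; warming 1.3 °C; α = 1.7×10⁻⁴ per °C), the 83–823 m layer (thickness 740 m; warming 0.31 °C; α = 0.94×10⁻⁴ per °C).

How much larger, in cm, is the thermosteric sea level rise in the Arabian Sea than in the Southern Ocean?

A 0–200 m: 1.1 × 200 × 2.6×10⁻⁴ = 0.05720 m
A Layer 2: 650 × 2.1×10⁻⁴ × 0.67 = 0.091455 m
A total: 0.148655 m
B Layer 1: 1.7×10⁻⁴ × 1.3 × 83 = 0.018343 m
B 0.94×10⁻⁴ × 0.31 × 740 = 0.0215636 m
B total: 0.0399066 m
Difference: 0.148655 − 0.0399066 = 0.1087484 m

10.9 cm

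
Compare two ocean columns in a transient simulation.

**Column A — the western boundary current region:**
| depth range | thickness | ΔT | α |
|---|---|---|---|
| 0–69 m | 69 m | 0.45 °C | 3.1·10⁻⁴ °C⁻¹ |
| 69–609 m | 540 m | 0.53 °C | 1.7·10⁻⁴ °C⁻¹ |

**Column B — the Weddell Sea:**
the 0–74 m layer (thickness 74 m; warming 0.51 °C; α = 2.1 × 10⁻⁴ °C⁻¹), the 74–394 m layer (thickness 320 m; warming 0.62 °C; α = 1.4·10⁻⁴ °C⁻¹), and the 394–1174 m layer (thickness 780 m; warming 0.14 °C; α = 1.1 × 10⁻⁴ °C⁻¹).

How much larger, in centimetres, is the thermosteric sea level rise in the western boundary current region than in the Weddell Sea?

A 0–69 m: 3.1×10⁻⁴ × 69 × 0.45 = 0.0096255 m
A Layer 2: 0.53 × 1.7×10⁻⁴ × 540 = 0.048654 m
A total: 0.0582795 m
B Layer 1: 0.51 × 74 × 2.1×10⁻⁴ = 0.0079254 m
B Layer 2: 0.62 × 320 × 1.4×10⁻⁴ = 0.027776 m
B 0.14 × 1.1×10⁻⁴ × 780 = 0.012012 m
B total: 0.0477134 m
Difference: 0.0582795 − 0.0477134 = 0.0105661 m

Δh_A − Δh_B ≈ 1.06 cm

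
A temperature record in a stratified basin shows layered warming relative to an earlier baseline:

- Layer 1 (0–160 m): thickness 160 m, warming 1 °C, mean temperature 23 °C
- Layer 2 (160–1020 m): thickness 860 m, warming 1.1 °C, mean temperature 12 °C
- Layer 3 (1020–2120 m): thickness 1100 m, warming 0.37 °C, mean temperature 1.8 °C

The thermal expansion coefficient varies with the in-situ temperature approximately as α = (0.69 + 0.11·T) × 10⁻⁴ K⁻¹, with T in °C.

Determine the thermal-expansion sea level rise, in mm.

Layer 1: α = (0.69 + 0.11×23)×10⁻⁴ = 3.22×10⁻⁴ K⁻¹
Layer 2: α = (0.69 + 0.11×12)×10⁻⁴ = 2.01×10⁻⁴ K⁻¹
Layer 3: α = (0.69 + 0.11×1.8)×10⁻⁴ = 0.888×10⁻⁴ K⁻¹
Layer 1: 1 × 3.22×10⁻⁴ × 160 = 0.05152 m
1.1 × 2.01×10⁻⁴ × 860 = 0.190146 m
Layer 3: 1100 × 0.37 × 0.888×10⁻⁴ = 0.0361416 m
Δh = 0.05152 + 0.190146 + 0.0361416 = 0.2778076 m

Δh = 280 mm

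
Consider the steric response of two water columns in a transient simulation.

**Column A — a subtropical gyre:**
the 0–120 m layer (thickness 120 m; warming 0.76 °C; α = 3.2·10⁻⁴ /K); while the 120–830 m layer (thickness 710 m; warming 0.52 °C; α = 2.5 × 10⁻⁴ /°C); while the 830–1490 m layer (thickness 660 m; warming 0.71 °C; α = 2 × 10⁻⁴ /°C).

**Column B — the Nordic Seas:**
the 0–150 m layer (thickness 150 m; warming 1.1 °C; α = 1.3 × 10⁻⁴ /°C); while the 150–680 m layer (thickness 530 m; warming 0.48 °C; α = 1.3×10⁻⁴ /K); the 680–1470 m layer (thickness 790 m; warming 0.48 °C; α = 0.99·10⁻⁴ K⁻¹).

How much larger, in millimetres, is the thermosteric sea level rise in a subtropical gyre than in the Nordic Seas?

Δh_A − Δh_B ≈ 120 mm

A 0–120 m: 120 × 3.2×10⁻⁴ × 0.76 = 0.029184 m
A Layer 2: 0.52 × 710 × 2.5×10⁻⁴ = 0.09230 m
A Layer 3: 2×10⁻⁴ × 0.71 × 660 = 0.09372 m
A total: 0.215204 m
B Layer 1: 150 × 1.1 × 1.3×10⁻⁴ = 0.02145 m
B Layer 2: 0.48 × 530 × 1.3×10⁻⁴ = 0.033072 m
B 680–1470 m: 790 × 0.48 × 0.99×10⁻⁴ = 0.0375408 m
B total: 0.0920628 m
Difference: 0.215204 − 0.0920628 = 0.1231412 m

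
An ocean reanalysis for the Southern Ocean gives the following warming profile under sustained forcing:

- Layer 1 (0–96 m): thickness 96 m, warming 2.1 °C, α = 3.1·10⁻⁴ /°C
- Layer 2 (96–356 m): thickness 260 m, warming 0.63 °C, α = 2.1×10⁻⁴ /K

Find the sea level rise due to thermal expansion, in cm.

Layer 1: 3.1×10⁻⁴ × 96 × 2.1 = 0.062496 m
96–356 m: 260 × 2.1×10⁻⁴ × 0.63 = 0.034398 m
Δh = 0.062496 + 0.034398 = 0.096894 m

about 9.69 cm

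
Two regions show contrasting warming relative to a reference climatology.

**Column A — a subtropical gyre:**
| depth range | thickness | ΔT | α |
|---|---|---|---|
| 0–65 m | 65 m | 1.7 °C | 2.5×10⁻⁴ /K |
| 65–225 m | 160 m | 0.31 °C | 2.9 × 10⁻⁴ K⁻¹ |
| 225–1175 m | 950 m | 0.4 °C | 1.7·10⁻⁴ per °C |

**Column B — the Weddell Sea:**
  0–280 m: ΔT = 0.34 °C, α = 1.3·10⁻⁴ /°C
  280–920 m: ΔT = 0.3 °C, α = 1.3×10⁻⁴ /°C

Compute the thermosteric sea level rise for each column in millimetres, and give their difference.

A 0–65 m: 2.5×10⁻⁴ × 1.7 × 65 = 0.027625 m
A 0.31 × 160 × 2.9×10⁻⁴ = 0.014384 m
A Layer 3: 1.7×10⁻⁴ × 950 × 0.4 = 0.06460 m
A total: 0.106609 m
B 1.3×10⁻⁴ × 280 × 0.34 = 0.012376 m
B 0.3 × 1.3×10⁻⁴ × 640 = 0.02496 m
B total: 0.037336 m
Difference: 0.106609 − 0.037336 = 0.069273 m

A: 110 mm; B: 37 mm; difference 69 mm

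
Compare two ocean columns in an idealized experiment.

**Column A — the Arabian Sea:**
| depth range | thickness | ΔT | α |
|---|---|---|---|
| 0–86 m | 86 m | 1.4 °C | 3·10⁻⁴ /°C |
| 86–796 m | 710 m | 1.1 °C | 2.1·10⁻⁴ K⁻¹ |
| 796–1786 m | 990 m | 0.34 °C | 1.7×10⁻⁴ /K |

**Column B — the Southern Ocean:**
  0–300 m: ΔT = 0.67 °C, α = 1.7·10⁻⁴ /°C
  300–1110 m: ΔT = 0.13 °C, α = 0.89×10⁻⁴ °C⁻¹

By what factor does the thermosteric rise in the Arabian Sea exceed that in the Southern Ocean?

5.91

A 0–86 m: 86 × 1.4 × 3×10⁻⁴ = 0.03612 m
A 2.1×10⁻⁴ × 710 × 1.1 = 0.16401 m
A 796–1786 m: 990 × 0.34 × 1.7×10⁻⁴ = 0.057222 m
A total: 0.257352 m
B 1.7×10⁻⁴ × 0.67 × 300 = 0.03417 m
B 810 × 0.13 × 0.89×10⁻⁴ = 0.0093717 m
B total: 0.0435417 m
Ratio: 0.257352 / 0.0435417 ≈ 5.910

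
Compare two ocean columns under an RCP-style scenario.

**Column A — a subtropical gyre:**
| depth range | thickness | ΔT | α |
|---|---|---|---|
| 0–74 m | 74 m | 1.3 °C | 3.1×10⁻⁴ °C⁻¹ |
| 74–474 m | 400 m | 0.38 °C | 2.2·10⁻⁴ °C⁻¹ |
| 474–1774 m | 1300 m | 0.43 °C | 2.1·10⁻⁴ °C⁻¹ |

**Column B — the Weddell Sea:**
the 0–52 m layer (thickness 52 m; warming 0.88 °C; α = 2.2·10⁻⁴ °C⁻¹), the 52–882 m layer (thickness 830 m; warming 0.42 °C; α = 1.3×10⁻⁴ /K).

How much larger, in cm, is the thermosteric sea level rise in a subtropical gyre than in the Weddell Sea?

A 1.3 × 3.1×10⁻⁴ × 74 = 0.029822 m
A 74–474 m: 2.2×10⁻⁴ × 400 × 0.38 = 0.03344 m
A 474–1774 m: 2.1×10⁻⁴ × 0.43 × 1300 = 0.11739 m
A total: 0.180652 m
B 52 × 0.88 × 2.2×10⁻⁴ = 0.0100672 m
B 52–882 m: 830 × 1.3×10⁻⁴ × 0.42 = 0.045318 m
B total: 0.0553852 m
Difference: 0.180652 − 0.0553852 = 0.1252668 m

12.5 cm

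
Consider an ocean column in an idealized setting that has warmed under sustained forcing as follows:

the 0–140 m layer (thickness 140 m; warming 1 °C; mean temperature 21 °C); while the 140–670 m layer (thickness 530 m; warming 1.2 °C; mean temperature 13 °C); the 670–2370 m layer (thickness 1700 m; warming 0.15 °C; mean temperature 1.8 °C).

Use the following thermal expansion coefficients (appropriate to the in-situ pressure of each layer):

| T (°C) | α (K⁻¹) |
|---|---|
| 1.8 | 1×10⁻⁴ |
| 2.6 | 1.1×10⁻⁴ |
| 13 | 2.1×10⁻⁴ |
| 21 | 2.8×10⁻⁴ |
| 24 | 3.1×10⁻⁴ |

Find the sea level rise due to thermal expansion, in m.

Δh ≈ 0.20 m

Layer 1 at 21 °C → α = 2.8×10⁻⁴ K⁻¹
Layer 2 at 13 °C → α = 2.1×10⁻⁴ K⁻¹
Layer 3 at 1.8 °C → α = 1×10⁻⁴ K⁻¹
0–140 m: 140 × 1 × 2.8×10⁻⁴ = 0.03920 m
140–670 m: 530 × 1.2 × 2.1×10⁻⁴ = 0.13356 m
1700 × 0.15 × 1×10⁻⁴ = 0.02550 m
Δh = 0.03920 + 0.13356 + 0.02550 = 0.19826 m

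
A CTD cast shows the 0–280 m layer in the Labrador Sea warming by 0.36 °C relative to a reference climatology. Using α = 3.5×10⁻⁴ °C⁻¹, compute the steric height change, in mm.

35.3 mm of thermosteric rise

Δh = αΔT·H = 3.5×10⁻⁴ × 0.36 × 280 = 0.03528 m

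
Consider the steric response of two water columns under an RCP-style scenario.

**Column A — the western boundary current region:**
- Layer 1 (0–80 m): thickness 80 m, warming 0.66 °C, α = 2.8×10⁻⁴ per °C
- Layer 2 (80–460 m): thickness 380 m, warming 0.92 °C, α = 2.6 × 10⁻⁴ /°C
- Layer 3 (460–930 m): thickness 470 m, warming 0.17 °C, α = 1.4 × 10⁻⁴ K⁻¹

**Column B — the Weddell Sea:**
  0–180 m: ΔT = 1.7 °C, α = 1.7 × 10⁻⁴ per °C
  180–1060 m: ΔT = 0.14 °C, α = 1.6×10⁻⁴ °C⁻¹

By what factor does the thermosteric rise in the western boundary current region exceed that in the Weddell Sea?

A Layer 1: 0.66 × 80 × 2.8×10⁻⁴ = 0.014784 m
A Layer 2: 380 × 2.6×10⁻⁴ × 0.92 = 0.090896 m
A Layer 3: 470 × 1.4×10⁻⁴ × 0.17 = 0.011186 m
A total: 0.116866 m
B 1.7 × 180 × 1.7×10⁻⁴ = 0.05202 m
B 1.6×10⁻⁴ × 880 × 0.14 = 0.019712 m
B total: 0.071732 m
Ratio: 0.116866 / 0.071732 ≈ 1.629

a factor of 1.63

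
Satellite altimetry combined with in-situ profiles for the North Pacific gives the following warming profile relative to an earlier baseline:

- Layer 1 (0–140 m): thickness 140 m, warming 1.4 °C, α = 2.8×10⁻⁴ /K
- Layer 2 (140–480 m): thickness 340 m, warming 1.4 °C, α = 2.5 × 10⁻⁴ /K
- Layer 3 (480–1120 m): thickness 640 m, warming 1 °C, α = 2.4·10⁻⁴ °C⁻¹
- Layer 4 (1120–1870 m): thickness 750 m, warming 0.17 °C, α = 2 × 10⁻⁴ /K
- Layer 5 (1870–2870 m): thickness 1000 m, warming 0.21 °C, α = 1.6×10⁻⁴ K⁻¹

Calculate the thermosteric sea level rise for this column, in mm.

387 mm of thermosteric rise

Layer 1: 140 × 1.4 × 2.8×10⁻⁴ = 0.05488 m
140–480 m: 1.4 × 2.5×10⁻⁴ × 340 = 0.11900 m
Layer 3: 2.4×10⁻⁴ × 1 × 640 = 0.15360 m
0.17 × 2×10⁻⁴ × 750 = 0.02550 m
Layer 5: 1.6×10⁻⁴ × 0.21 × 1000 = 0.03360 m
Δh = 0.05488 + 0.11900 + 0.15360 + 0.02550 + 0.03360 = 0.38658 m ≈ 387 mm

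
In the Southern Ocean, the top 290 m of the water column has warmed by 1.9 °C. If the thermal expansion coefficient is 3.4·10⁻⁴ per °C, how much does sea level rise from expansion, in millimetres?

187 mm

Δh = αΔT·H = 3.4×10⁻⁴ × 1.9 × 290 = 0.18734 m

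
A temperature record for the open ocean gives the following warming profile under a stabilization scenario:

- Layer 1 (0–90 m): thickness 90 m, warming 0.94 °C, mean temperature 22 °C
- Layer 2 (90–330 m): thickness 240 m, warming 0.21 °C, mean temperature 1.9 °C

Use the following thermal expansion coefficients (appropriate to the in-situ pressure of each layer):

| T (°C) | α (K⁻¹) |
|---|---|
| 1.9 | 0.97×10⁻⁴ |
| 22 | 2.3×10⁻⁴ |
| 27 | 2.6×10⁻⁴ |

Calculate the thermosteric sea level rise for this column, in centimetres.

2.43 cm

Layer 1 at 22 °C → α = 2.3×10⁻⁴ K⁻¹
Layer 2 at 1.9 °C → α = 0.97×10⁻⁴ K⁻¹
2.3×10⁻⁴ × 90 × 0.94 = 0.019458 m
90–330 m: 0.21 × 0.97×10⁻⁴ × 240 = 0.0048888 m
Δh = 0.019458 + 0.0048888 = 0.0243468 m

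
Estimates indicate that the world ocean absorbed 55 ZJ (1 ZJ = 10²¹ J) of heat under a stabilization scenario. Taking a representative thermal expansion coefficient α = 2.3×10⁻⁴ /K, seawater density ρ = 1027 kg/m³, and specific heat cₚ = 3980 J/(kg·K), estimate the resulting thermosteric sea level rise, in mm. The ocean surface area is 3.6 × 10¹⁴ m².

8.60 mm of thermosteric rise

Per unit area: Q = 55×10²¹ / (3.6×10¹⁴) ≈ 1.528×10⁸ J/m²
Δh = αQ/(ρcₚ) = 2.3×10⁻⁴ × 1.528×10⁸ / (1027 × 3980) ≈ 0.008598 m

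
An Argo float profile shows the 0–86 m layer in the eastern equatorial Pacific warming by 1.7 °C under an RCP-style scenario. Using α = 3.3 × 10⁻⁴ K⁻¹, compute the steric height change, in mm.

Δh = αΔT·H = 3.3×10⁻⁴ × 1.7 × 86 = 0.048246 m

Δh = 48.2 mm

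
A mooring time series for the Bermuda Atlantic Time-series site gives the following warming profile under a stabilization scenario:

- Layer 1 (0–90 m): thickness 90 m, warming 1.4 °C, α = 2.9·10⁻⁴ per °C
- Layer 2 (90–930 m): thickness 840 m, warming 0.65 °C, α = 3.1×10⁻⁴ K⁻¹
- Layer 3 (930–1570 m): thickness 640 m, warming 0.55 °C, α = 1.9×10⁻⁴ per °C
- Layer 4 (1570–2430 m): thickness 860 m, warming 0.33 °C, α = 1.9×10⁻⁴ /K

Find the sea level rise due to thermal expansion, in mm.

Layer 1: 90 × 1.4 × 2.9×10⁻⁴ = 0.03654 m
Layer 2: 0.65 × 840 × 3.1×10⁻⁴ = 0.16926 m
930–1570 m: 1.9×10⁻⁴ × 0.55 × 640 = 0.06688 m
Layer 4: 0.33 × 1.9×10⁻⁴ × 860 = 0.053922 m
Δh = 0.03654 + 0.16926 + 0.06688 + 0.053922 = 0.326602 m ≈ 327 mm

327 mm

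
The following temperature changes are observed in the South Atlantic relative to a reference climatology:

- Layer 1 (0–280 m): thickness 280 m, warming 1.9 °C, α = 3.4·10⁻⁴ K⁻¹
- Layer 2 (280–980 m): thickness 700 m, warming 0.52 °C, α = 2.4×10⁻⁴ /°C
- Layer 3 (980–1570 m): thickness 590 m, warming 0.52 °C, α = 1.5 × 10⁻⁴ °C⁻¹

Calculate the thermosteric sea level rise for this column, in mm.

280 × 3.4×10⁻⁴ × 1.9 = 0.18088 m
280–980 m: 2.4×10⁻⁴ × 700 × 0.52 = 0.08736 m
980–1570 m: 0.52 × 590 × 1.5×10⁻⁴ = 0.04602 m
Δh = 0.18088 + 0.08736 + 0.04602 = 0.31426 m

about 314 mm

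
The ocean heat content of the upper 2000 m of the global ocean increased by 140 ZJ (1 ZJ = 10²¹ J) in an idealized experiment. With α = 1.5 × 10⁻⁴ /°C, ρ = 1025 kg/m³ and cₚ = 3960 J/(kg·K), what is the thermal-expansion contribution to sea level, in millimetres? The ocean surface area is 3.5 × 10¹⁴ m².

about 14.8 mm

Per unit area: Q = 140×10²¹ / (3.5×10¹⁴) = 4×10⁸ J/m²
Δh = αQ/(ρcₚ) = 1.5×10⁻⁴ × 4×10⁸ / (1025 × 3960) ≈ 0.014782 m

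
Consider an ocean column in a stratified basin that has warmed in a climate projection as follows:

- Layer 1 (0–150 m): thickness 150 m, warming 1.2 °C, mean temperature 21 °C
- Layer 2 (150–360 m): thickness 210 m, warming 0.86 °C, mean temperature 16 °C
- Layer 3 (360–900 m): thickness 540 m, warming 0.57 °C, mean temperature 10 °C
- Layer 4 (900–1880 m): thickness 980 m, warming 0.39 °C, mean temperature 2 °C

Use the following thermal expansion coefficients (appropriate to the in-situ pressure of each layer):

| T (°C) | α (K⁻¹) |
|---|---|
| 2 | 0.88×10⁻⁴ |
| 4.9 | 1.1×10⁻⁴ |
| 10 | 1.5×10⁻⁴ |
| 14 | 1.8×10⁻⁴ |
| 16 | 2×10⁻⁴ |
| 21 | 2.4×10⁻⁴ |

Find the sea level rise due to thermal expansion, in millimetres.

Layer 1 at 21 °C → α = 2.4×10⁻⁴ K⁻¹
Layer 2 at 16 °C → α = 2×10⁻⁴ K⁻¹
Layer 3 at 10 °C → α = 1.5×10⁻⁴ K⁻¹
Layer 4 at 2 °C → α = 0.88×10⁻⁴ K⁻¹
0–150 m: 150 × 1.2 × 2.4×10⁻⁴ = 0.04320 m
2×10⁻⁴ × 0.86 × 210 = 0.03612 m
Layer 3: 1.5×10⁻⁴ × 0.57 × 540 = 0.04617 m
0.88×10⁻⁴ × 980 × 0.39 = 0.0336336 m
Δh = 0.04320 + 0.03612 + 0.04617 + 0.0336336 = 0.1591236 m

159 mm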